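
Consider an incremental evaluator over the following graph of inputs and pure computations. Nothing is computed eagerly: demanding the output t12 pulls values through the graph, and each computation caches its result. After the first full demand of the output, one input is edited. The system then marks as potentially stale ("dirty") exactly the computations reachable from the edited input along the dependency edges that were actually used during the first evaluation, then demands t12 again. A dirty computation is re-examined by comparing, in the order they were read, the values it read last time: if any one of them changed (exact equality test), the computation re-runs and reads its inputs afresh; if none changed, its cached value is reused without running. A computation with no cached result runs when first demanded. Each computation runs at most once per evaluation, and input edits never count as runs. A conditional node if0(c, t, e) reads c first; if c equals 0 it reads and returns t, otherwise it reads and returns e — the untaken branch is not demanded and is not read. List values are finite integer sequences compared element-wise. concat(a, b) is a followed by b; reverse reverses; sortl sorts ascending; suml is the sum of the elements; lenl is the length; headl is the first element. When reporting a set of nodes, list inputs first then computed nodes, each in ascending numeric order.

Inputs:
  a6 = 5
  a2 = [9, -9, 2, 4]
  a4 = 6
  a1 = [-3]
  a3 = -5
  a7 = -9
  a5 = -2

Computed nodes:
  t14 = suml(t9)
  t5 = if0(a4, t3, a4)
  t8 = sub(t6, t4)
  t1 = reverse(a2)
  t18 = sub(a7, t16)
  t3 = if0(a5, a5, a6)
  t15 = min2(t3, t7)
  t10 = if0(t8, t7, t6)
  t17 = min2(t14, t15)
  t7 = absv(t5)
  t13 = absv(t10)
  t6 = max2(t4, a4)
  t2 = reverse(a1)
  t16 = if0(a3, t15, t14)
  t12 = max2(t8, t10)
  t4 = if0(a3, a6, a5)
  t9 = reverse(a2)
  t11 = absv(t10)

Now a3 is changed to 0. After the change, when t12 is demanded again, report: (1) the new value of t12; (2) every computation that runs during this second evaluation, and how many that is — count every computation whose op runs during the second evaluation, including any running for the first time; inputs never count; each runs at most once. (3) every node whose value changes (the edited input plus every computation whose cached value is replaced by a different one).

Initial pass — values computed on the first demand:
  t4 = if0(a3=-5 -> else branch a5) = -2
  t6 = max2(-2, 6) = 6
  t8 = sub(6, -2) = 8
  t10 = if0(t8=8 -> else branch t6) = 6
  t12 = max2(8, 6) = 8

Second demand — change propagation:
  t4: re-runs because a3 -5->0; new result 5.
  t6: re-runs because t4 -2->5; new result 6 (unchanged).
  t8: re-runs because t4 -2->5; new result 1.
  t10: re-runs because t8 8->1; new result 6 (unchanged).
  t12: re-runs because t8 8->1; new result 6.

t12 now evaluates to 6.
Run set: t4, t6, t8, t10, t12 (5 run).
Changed values: a3, t4, t8, t12.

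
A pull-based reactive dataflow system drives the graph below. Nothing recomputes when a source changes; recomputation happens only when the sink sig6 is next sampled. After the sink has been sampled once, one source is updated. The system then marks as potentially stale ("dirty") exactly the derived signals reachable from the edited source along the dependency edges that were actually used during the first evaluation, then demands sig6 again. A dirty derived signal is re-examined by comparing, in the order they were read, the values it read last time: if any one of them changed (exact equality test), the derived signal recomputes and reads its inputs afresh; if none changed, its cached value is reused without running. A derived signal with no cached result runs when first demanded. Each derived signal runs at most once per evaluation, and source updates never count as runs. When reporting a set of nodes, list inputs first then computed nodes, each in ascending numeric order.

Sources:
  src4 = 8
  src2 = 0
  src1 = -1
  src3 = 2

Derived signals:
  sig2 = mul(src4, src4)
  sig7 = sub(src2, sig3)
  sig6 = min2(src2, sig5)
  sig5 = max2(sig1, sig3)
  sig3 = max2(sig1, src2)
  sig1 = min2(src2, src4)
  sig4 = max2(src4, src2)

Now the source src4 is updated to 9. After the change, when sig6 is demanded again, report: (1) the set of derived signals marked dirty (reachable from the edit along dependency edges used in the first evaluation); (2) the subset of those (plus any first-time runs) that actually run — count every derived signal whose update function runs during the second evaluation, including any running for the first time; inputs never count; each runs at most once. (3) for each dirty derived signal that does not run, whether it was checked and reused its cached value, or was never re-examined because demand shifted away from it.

Marked dirty: sig1, sig3, sig5, sig6.
Derived signals that run: sig1 — 1 in total.
Checked but reused from cache: sig3, sig5, sig6.
Key observation: the change is absorbed at sig1 — it re-runs but produces the same value, and the output's value is unchanged.

First evaluation (everything demanded from the output):
  sig1 = min2(0, 8) = 0
  sig3 = max2(0, 0) = 0
  sig5 = max2(0, 0) = 0
  sig6 = min2(0, 0) = 0

Propagation after the edit:
  sig1: runs — src4 8->9; result 0 (same value as before).
  sig3: checked — values it read are unchanged (sig1 unchanged, src2 unchanged); reused cached 0 without running.
  sig5: checked — values it read are unchanged (sig1 unchanged, sig3 unchanged); reused cached 0 without running.
  sig6: checked — values it read are unchanged (src2 unchanged, sig5 unchanged); reused cached 0 without running.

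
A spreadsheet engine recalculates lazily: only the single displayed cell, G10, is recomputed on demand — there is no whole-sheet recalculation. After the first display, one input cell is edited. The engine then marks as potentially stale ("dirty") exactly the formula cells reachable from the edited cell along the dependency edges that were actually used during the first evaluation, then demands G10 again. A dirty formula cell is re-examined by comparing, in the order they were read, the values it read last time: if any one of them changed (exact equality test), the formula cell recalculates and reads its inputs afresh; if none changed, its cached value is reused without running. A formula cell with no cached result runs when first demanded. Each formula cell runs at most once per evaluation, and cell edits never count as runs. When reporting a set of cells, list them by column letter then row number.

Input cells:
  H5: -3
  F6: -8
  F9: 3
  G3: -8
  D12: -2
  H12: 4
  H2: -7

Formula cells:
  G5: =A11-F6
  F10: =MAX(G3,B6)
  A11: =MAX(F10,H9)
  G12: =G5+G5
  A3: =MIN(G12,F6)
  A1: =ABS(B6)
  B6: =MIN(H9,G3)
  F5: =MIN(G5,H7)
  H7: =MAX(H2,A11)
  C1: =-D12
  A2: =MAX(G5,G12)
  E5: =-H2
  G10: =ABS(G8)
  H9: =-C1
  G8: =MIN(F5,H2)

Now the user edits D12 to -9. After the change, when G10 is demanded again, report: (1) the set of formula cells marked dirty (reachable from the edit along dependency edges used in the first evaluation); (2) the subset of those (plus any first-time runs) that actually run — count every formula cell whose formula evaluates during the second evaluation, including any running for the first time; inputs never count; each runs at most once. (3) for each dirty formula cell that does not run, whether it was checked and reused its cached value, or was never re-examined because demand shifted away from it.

Marked dirty: A11, B6, C1, F5, F10, G5, G8, G10, H7, H9.
Formula cells that run: A11, B6, C1, F5, F10, G5, G8, H7, H9 — 9 in total.
Checked but reused from cache: G10.
Key observation: the cutoff stops propagation at G10 — its inputs' values are unchanged, so it reuses its cache.

First evaluation (everything demanded from the output):
  C1 = -(-2) = 2
  H9 = -(2) = -2
  B6 = MIN(-2, -8) = -8
  F10 = MAX(-8, -8) = -8
  A11 = MAX(-8, -2) = -2
  G5 = -2 - -8 = 6
  H7 = MAX(-7, -2) = -2
  F5 = MIN(6, -2) = -2
  G8 = MIN(-2, -7) = -7
  G10 = ABS(-7) = 7

Propagation after the edit:
  C1: runs — D12 -2->-9; result 9.
  H9: runs — C1 2->9; result -9.
  B6: runs — H9 -2->-9; result -9.
  F10: runs — B6 -8->-9; result -8 (same value as before).
  A11: runs — H9 -2->-9; result -8.
  G5: runs — A11 -2->-8; result 0.
  H7: runs — A11 -2->-8; result -7.
  F5: runs — G5 6->0; H7 -2->-7; result -7.
  G8: runs — F5 -2->-7; result -7 (same value as before).
  G10: checked — values it read are unchanged (G8 unchanged); reused cached 7 without running.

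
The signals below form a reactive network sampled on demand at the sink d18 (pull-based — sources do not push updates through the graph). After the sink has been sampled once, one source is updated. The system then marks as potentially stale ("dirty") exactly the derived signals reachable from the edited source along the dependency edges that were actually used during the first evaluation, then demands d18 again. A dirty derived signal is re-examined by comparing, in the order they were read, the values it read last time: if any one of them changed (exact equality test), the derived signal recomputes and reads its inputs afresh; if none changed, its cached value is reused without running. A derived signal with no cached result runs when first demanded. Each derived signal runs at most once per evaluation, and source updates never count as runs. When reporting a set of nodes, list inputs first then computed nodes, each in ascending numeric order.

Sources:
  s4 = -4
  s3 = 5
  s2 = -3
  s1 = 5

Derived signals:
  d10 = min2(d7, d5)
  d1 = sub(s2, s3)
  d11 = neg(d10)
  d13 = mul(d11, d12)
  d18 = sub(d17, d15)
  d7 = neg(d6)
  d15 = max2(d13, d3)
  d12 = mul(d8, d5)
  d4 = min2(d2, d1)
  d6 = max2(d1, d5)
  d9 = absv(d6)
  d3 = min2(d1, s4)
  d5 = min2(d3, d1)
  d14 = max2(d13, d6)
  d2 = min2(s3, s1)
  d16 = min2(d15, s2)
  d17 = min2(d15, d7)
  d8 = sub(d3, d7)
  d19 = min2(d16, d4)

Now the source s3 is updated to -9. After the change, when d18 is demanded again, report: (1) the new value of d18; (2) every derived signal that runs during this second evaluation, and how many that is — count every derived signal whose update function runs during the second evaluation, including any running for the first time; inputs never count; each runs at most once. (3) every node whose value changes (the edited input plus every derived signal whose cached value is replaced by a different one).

Initial pass — values computed on the first demand:
  d1 = sub(-3, 5) = -8
  d3 = min2(-8, -4) = -8
  d5 = min2(-8, -8) = -8
  d6 = max2(-8, -8) = -8
  d7 = neg(-8) = 8
  d8 = sub(-8, 8) = -16
  d10 = min2(8, -8) = -8
  d11 = neg(-8) = 8
  d12 = mul(-16, -8) = 128
  d13 = mul(8, 128) = 1024
  d15 = max2(1024, -8) = 1024
  d17 = min2(1024, 8) = 8
  d18 = sub(8, 1024) = -1016

Second demand — change propagation:
  d1: re-runs because s3 5->-9; new result 6.
  d3: re-runs because d1 -8->6; new result -4.
  d5: re-runs because d3 -8->-4; d1 -8->6; new result -4.
  d6: re-runs because d1 -8->6; d5 -8->-4; new result 6.
  d7: re-runs because d6 -8->6; new result -6.
  d8: re-runs because d3 -8->-4; d7 8->-6; new result 2.
  d10: re-runs because d7 8->-6; d5 -8->-4; new result -6.
  d11: re-runs because d10 -8->-6; new result 6.
  d12: re-runs because d8 -16->2; d5 -8->-4; new result -8.
  d13: re-runs because d11 8->6; d12 128->-8; new result -48.
  d15: re-runs because d13 1024->-48; d3 -8->-4; new result -4.
  d17: re-runs because d15 1024->-4; d7 8->-6; new result -6.
  d18: re-runs because d17 8->-6; d15 1024->-4; new result -2.

d18 now evaluates to -2.
Run set: d1, d3, d5, d6, d7, d8, d10, d11, d12, d13, d15, d17, d18 (13 run).
Changed values: s3, d1, d3, d5, d6, d7, d8, d10, d11, d12, d13, d15, d17, d18.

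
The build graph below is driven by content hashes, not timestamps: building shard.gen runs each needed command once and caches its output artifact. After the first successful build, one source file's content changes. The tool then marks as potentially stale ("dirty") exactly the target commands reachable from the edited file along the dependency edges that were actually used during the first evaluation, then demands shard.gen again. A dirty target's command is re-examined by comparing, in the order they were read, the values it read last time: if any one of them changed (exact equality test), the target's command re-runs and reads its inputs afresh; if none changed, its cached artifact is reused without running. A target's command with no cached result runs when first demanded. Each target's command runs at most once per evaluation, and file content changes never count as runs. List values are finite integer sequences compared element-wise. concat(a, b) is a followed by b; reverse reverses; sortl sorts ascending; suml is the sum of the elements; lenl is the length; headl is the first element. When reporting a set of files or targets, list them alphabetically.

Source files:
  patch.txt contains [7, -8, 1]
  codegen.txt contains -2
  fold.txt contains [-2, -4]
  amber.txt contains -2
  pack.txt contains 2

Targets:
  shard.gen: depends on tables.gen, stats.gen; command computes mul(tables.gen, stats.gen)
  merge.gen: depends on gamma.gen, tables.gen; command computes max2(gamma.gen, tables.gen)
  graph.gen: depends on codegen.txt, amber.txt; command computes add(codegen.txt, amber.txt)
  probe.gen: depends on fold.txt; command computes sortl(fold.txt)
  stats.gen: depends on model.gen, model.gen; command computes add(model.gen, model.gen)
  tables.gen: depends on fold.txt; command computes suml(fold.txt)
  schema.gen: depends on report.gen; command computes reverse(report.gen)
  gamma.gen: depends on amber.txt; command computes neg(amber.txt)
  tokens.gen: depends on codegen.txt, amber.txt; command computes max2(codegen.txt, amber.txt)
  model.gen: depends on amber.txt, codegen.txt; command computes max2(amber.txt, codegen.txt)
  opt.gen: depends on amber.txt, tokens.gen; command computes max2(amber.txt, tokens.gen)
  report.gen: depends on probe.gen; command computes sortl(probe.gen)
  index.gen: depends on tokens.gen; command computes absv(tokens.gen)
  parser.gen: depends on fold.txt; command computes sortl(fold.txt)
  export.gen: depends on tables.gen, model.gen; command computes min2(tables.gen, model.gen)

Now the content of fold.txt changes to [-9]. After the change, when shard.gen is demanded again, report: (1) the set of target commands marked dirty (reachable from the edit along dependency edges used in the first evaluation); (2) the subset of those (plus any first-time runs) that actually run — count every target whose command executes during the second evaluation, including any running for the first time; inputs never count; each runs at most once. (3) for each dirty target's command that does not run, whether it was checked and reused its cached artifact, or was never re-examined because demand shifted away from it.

Dirty set: shard.gen, tables.gen.
Run set: shard.gen, tables.gen (2 run).
All dirty target commands ended up running.

Initial pass — values computed on the first demand:
  model.gen = max2(-2, -2) = -2
  stats.gen = add(-2, -2) = -4
  tables.gen = suml([-2, -4]) = -6
  shard.gen = mul(-6, -4) = 24

Second demand — change propagation:
  tables.gen: re-runs because fold.txt [-2, -4]->[-9]; new result -9.
  shard.gen: re-runs because tables.gen -6->-9; new result 36.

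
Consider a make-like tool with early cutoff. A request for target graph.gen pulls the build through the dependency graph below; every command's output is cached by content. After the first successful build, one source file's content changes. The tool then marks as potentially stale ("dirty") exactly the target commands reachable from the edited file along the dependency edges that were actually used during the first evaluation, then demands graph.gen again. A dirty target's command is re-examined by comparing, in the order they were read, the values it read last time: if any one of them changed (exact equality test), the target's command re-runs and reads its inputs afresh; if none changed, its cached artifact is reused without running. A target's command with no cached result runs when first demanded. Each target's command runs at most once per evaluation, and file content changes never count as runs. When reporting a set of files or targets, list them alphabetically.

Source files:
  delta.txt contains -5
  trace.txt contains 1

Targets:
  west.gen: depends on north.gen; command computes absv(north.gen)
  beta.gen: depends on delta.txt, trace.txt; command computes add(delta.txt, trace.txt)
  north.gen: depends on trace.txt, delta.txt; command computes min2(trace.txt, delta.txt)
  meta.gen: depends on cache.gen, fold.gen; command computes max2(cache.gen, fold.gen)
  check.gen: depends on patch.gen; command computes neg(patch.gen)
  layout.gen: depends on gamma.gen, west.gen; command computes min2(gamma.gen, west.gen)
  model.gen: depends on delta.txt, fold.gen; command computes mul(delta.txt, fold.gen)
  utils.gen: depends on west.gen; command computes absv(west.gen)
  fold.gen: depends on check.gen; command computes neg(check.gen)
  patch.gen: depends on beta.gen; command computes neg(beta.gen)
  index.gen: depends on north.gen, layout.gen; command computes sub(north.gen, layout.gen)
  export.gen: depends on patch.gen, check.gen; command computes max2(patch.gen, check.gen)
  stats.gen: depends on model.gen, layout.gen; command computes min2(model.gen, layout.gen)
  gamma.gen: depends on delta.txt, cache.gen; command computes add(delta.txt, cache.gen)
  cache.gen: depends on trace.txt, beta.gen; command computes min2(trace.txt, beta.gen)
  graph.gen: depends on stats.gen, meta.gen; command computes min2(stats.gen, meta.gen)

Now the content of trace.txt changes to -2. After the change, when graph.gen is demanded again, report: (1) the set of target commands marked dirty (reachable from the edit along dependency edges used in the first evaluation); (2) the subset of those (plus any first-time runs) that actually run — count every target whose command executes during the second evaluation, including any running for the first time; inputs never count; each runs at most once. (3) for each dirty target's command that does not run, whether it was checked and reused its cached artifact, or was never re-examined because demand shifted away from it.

The edit dirties: beta.gen, cache.gen, check.gen, fold.gen, gamma.gen, graph.gen, layout.gen, meta.gen, model.gen, north.gen, patch.gen, stats.gen, west.gen.
12 target commands run: beta.gen, cache.gen, check.gen, fold.gen, gamma.gen, graph.gen, layout.gen, meta.gen, model.gen, north.gen, patch.gen, stats.gen.
Cache hits after checking: west.gen.
Note where the cutoff bites: west.gen is checked, finds nothing changed, and keeps its cache.

First demand of the output computes:
  beta.gen = add(-5, 1) = -4
  cache.gen = min2(1, -4) = -4
  gamma.gen = add(-5, -4) = -9
  north.gen = min2(1, -5) = -5
  patch.gen = neg(-4) = 4
  check.gen = neg(4) = -4
  fold.gen = neg(-4) = 4
  meta.gen = max2(-4, 4) = 4
  model.gen = mul(-5, 4) = -20
  west.gen = absv(-5) = 5
  layout.gen = min2(-9, 5) = -9
  stats.gen = min2(-20, -9) = -20
  graph.gen = min2(-20, 4) = -20

After the edit, cleaning proceeds:
  beta.gen: a read changed (trace.txt 1->-2) — executes, giving -7.
  cache.gen: a read changed (trace.txt 1->-2; beta.gen -4->-7) — executes, giving -7.
  gamma.gen: a read changed (cache.gen -4->-7) — executes, giving -12.
  north.gen: a read changed (trace.txt 1->-2) — executes, giving -5 — identical to its old value.
  patch.gen: a read changed (beta.gen -4->-7) — executes, giving 7.
  check.gen: a read changed (patch.gen 4->7) — executes, giving -7.
  fold.gen: a read changed (check.gen -4->-7) — executes, giving 7.
  meta.gen: a read changed (cache.gen -4->-7; fold.gen 4->7) — executes, giving 7.
  model.gen: a read changed (fold.gen 4->7) — executes, giving -35.
  west.gen: dirty, but its reads are unchanged (north.gen unchanged); cached 5 stands.
  layout.gen: a read changed (gamma.gen -9->-12) — executes, giving -12.
  stats.gen: a read changed (model.gen -20->-35; layout.gen -9->-12) — executes, giving -35.
  graph.gen: a read changed (stats.gen -20->-35; meta.gen 4->7) — executes, giving -35.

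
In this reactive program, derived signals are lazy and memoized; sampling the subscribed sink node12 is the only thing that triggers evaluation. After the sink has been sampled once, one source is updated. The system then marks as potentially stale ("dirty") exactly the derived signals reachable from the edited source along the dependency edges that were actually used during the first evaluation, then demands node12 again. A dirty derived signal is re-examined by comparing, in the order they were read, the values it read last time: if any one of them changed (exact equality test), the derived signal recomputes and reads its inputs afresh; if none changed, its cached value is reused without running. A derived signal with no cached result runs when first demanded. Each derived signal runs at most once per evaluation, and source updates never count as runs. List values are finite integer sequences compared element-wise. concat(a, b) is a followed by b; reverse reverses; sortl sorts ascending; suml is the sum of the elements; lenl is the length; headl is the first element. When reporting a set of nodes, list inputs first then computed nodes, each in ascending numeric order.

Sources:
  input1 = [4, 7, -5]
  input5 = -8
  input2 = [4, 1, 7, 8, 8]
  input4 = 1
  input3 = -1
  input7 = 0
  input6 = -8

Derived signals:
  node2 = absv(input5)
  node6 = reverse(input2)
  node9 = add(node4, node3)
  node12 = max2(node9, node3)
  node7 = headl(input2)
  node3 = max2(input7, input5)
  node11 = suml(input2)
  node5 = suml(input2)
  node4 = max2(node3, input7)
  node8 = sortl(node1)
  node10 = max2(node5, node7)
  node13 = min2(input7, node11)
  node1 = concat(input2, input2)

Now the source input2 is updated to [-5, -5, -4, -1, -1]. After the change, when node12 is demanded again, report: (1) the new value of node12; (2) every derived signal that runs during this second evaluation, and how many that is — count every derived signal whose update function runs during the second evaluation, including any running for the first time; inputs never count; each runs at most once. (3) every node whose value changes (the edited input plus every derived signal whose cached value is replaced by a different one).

First demand of the output computes:
  node3 = max2(0, -8) = 0
  node4 = max2(0, 0) = 0
  node9 = add(0, 0) = 0
  node12 = max2(0, 0) = 0

After the edit, cleaning proceeds:
  input2 only reaches undemanded nodes; the second demand re-runs nothing.

Note the shortcut — input2 feeds only undemanded nodes, so no recomputation happens.

Demanding node12 again yields 0.
0 derived signals run: none.
The nodes whose values change: input2.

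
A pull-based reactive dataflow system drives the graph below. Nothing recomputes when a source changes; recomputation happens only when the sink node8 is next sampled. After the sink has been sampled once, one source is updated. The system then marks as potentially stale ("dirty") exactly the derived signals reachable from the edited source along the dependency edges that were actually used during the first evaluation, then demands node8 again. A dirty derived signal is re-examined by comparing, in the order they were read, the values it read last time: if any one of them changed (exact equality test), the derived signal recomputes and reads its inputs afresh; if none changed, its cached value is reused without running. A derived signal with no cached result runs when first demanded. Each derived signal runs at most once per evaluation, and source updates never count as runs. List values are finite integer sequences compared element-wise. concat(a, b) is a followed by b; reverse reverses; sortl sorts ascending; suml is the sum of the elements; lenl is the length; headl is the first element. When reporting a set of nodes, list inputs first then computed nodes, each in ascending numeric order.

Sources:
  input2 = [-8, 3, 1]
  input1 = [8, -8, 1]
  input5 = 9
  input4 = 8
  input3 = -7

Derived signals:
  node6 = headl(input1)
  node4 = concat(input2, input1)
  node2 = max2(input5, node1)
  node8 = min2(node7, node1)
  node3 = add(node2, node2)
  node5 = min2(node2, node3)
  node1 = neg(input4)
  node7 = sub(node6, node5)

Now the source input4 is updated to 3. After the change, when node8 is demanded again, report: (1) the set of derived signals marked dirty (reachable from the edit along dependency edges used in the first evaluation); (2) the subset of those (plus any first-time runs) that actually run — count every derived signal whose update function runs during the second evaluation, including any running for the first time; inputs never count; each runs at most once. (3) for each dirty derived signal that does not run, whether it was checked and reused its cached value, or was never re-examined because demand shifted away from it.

First evaluation (everything demanded from the output):
  node1 = neg(8) = -8
  node2 = max2(9, -8) = 9
  node3 = add(9, 9) = 18
  node5 = min2(9, 18) = 9
  node6 = headl([8, -8, 1]) = 8
  node7 = sub(8, 9) = -1
  node8 = min2(-1, -8) = -8

Propagation after the edit:
  node1: runs — input4 8->3; result -3.
  node2: runs — node1 -8->-3; result 9 (same value as before).
  node3: checked — values it read are unchanged (node2 unchanged, node2 unchanged); reused cached 18 without running.
  node5: checked — values it read are unchanged (node2 unchanged, node3 unchanged); reused cached 9 without running.
  node7: checked — values it read are unchanged (node6 unchanged, node5 unchanged); reused cached -1 without running.
  node8: runs — node1 -8->-3; result -3.

Key observation: the cutoff stops propagation at node3 — its inputs' values are unchanged, so it reuses its cache.

Marked dirty: node1, node2, node3, node5, node7, node8.
Derived signals that run: node1, node2, node8 — 3 in total.
Checked but reused from cache: node3, node5, node7.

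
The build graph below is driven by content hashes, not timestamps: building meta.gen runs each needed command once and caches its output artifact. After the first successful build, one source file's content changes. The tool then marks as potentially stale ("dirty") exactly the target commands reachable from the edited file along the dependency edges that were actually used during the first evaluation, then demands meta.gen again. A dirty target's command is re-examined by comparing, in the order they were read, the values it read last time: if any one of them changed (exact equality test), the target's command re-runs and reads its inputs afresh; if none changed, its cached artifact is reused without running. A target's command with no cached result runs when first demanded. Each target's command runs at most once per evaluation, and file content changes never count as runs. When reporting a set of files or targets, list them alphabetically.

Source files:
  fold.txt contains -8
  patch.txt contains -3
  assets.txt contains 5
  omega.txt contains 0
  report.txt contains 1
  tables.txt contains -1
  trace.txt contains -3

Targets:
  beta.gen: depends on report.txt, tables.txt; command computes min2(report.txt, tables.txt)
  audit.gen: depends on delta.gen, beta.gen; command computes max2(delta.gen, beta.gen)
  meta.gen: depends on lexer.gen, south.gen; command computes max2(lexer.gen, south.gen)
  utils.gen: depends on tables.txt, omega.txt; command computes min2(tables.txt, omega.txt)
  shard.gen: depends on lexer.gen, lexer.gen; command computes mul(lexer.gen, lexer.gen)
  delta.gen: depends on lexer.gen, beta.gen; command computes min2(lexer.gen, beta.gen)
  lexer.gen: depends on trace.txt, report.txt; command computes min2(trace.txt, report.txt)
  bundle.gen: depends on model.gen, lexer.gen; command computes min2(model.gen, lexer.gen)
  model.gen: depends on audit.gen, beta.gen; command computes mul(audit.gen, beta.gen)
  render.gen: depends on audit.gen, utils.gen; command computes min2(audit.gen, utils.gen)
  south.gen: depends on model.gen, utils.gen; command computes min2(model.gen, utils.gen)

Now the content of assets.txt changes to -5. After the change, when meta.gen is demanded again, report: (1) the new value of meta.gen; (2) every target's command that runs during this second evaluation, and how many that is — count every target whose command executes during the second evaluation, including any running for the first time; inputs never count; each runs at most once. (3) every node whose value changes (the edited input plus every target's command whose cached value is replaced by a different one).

meta.gen now evaluates to -1.
Run set: none (0 run).
Changed values: assets.txt.
The important point: nothing the output needs ever reads assets.txt, so the edit is invisible to it.

Initial pass — values computed on the first demand:
  beta.gen = min2(1, -1) = -1
  lexer.gen = min2(-3, 1) = -3
  delta.gen = min2(-3, -1) = -3
  audit.gen = max2(-3, -1) = -1
  model.gen = mul(-1, -1) = 1
  utils.gen = min2(-1, 0) = -1
  south.gen = min2(1, -1) = -1
  meta.gen = max2(-3, -1) = -1

Second demand — change propagation:
  no demanded computation ever read assets.txt, so the edit dirties nothing and nothing runs.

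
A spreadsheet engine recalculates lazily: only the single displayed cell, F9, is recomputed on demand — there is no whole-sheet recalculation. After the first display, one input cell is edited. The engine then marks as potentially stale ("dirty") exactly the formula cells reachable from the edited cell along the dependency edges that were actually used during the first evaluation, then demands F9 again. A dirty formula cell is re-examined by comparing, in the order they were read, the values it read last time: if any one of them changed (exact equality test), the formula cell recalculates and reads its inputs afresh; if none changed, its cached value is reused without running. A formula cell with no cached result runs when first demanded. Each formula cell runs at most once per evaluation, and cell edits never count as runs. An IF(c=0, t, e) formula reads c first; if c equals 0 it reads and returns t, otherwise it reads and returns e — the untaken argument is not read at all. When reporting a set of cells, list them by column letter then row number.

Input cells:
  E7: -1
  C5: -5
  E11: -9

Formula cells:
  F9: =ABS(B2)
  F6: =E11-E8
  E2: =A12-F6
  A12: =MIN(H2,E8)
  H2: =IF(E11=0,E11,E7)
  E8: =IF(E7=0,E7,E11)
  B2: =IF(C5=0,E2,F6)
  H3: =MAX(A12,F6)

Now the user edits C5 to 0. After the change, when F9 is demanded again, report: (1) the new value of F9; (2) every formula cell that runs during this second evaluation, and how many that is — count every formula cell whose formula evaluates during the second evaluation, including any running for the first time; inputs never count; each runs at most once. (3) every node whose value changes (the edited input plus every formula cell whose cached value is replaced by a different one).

New value of F9: 9.
Formula cells that run: A12, B2, E2, F9, H2 — 5 in total.
Values that change: B2, C5, F9.
Key observation: a condition flipped, so demand reaches new nodes — A12, E2, H2 run for the first time.

First evaluation (everything demanded from the output):
  E8 = IF(E7=0: E7=-1 -> else branch E11) = -9
  F6 = -9 - -9 = 0
  B2 = IF(C5=0: C5=-5 -> else branch F6) = 0
  F9 = ABS(0) = 0

Propagation after the edit:
  H2: demanded for the first time — runs, produces -1.
  A12: demanded for the first time — runs, produces -9.
  E2: demanded for the first time — runs, produces -9.
  B2: runs — C5 -5->0; result -9.
  F9: runs — B2 0->-9; result 9.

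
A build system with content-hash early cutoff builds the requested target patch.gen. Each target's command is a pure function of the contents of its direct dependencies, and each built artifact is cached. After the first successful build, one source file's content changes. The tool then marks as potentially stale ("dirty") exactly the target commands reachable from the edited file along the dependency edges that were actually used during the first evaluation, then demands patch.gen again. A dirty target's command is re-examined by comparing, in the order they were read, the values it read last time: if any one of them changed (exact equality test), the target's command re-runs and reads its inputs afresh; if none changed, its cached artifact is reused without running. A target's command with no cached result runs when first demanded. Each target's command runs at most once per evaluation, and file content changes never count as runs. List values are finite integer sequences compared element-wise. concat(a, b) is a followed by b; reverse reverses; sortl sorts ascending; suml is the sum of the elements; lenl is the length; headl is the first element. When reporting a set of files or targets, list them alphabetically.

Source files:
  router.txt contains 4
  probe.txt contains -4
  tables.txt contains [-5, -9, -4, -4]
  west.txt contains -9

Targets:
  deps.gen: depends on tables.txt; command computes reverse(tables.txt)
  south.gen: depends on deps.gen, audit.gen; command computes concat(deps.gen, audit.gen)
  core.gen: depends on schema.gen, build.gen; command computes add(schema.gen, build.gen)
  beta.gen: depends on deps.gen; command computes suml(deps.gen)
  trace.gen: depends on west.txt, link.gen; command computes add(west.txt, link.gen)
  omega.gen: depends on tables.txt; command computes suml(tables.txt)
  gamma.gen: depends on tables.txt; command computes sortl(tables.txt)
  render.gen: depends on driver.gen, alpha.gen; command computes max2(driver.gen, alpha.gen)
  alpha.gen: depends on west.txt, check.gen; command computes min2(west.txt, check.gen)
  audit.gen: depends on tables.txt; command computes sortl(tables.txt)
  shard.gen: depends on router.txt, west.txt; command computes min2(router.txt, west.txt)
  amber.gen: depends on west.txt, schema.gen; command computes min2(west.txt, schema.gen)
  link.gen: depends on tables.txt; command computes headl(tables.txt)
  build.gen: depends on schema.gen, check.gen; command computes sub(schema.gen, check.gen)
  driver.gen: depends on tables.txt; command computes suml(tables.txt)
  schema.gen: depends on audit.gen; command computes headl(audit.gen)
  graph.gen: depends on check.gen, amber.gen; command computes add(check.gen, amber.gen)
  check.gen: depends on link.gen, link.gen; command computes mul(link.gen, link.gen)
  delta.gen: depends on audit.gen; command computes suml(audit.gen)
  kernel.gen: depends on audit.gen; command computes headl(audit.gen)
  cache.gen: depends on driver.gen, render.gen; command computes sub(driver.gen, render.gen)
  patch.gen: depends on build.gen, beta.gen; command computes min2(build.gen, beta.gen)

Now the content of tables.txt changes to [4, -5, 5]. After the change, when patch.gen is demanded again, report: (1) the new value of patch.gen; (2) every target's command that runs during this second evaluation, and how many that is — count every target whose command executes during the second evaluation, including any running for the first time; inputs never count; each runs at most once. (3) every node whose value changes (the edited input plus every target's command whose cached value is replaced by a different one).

New value of patch.gen: -21.
Target commands that run: audit.gen, beta.gen, build.gen, check.gen, deps.gen, link.gen, patch.gen, schema.gen — 8 in total.
Values that change: audit.gen, beta.gen, build.gen, check.gen, deps.gen, link.gen, patch.gen, schema.gen, tables.txt.

First evaluation (everything demanded from the output):
  audit.gen = sortl([-5, -9, -4, -4]) = [-9, -5, -4, -4]
  deps.gen = reverse([-5, -9, -4, -4]) = [-4, -4, -9, -5]
  beta.gen = suml([-4, -4, -9, -5]) = -22
  link.gen = headl([-5, -9, -4, -4]) = -5
  check.gen = mul(-5, -5) = 25
  schema.gen = headl([-9, -5, -4, -4]) = -9
  build.gen = sub(-9, 25) = -34
  patch.gen = min2(-34, -22) = -34

Propagation after the edit:
  audit.gen: runs — tables.txt [-5, -9, -4, -4]->[4, -5, 5]; result [-5, 4, 5].
  deps.gen: runs — tables.txt [-5, -9, -4, -4]->[4, -5, 5]; result [5, -5, 4].
  beta.gen: runs — deps.gen [-4, -4, -9, -5]->[5, -5, 4]; result 4.
  link.gen: runs — tables.txt [-5, -9, -4, -4]->[4, -5, 5]; result 4.
  check.gen: runs — link.gen -5->4; link.gen -5->4; result 16.
  schema.gen: runs — audit.gen [-9, -5, -4, -4]->[-5, 4, 5]; result -5.
  build.gen: runs — schema.gen -9->-5; check.gen 25->16; result -21.
  patch.gen: runs — build.gen -34->-21; beta.gen -22->4; result -21.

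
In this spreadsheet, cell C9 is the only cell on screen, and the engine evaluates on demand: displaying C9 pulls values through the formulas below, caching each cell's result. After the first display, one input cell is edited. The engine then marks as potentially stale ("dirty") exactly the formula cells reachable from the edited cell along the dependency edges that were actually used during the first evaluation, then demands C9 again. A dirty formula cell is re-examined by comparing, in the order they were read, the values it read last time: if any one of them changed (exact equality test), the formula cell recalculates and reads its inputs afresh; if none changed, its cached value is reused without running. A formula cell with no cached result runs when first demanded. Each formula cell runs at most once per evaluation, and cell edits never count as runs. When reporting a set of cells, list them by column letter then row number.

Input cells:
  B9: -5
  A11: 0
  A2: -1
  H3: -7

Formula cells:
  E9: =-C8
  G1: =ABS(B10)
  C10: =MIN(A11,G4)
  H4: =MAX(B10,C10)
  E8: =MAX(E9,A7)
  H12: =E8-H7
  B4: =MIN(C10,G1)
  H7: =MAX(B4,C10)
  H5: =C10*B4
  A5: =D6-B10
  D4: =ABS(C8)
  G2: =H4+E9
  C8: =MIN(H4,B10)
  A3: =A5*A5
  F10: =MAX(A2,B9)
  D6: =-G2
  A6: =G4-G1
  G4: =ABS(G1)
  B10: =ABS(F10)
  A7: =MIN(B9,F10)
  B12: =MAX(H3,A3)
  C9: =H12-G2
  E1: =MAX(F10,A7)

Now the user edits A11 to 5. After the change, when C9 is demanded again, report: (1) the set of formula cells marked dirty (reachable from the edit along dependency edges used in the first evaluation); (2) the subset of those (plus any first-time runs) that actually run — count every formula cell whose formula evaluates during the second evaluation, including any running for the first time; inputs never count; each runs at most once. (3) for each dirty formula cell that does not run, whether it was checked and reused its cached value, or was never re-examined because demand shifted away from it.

Dirty set: B4, C8, C9, C10, E8, E9, G2, H4, H7, H12.
Run set: B4, C9, C10, H4, H7, H12 (6 run).
Re-examined without running (cache reused): C8, E8, E9, G2.
The important point: at C8 every value read last time is unchanged, so the dirty flag clears without a run.

Initial pass — values computed on the first demand:
  F10 = MAX(-1, -5) = -1
  A7 = MIN(-5, -1) = -5
  B10 = ABS(-1) = 1
  G1 = ABS(1) = 1
  G4 = ABS(1) = 1
  C10 = MIN(0, 1) = 0
  B4 = MIN(0, 1) = 0
  H4 = MAX(1, 0) = 1
  C8 = MIN(1, 1) = 1
  E9 = -(1) = -1
  E8 = MAX(-1, -5) = -1
  G2 = 1 + -1 = 0
  H7 = MAX(0, 0) = 0
  H12 = -1 - 0 = -1
  C9 = -1 - 0 = -1

Second demand — change propagation:
  C10: re-runs because A11 0->5; new result 1.
  B4: re-runs because C10 0->1; new result 1.
  H4: re-runs because C10 0->1; new result 1 (unchanged).
  C8: re-examined; everything it read last time is the same (H4 unchanged, B10 unchanged) — cache 1 kept, no run.
  E9: re-examined; everything it read last time is the same (C8 unchanged) — cache -1 kept, no run.
  E8: re-examined; everything it read last time is the same (E9 unchanged, A7 unchanged) — cache -1 kept, no run.
  G2: re-examined; everything it read last time is the same (H4 unchanged, E9 unchanged) — cache 0 kept, no run.
  H7: re-runs because B4 0->1; C10 0->1; new result 1.
  H12: re-runs because H7 0->1; new result -2.
  C9: re-runs because H12 -1->-2; new result -2.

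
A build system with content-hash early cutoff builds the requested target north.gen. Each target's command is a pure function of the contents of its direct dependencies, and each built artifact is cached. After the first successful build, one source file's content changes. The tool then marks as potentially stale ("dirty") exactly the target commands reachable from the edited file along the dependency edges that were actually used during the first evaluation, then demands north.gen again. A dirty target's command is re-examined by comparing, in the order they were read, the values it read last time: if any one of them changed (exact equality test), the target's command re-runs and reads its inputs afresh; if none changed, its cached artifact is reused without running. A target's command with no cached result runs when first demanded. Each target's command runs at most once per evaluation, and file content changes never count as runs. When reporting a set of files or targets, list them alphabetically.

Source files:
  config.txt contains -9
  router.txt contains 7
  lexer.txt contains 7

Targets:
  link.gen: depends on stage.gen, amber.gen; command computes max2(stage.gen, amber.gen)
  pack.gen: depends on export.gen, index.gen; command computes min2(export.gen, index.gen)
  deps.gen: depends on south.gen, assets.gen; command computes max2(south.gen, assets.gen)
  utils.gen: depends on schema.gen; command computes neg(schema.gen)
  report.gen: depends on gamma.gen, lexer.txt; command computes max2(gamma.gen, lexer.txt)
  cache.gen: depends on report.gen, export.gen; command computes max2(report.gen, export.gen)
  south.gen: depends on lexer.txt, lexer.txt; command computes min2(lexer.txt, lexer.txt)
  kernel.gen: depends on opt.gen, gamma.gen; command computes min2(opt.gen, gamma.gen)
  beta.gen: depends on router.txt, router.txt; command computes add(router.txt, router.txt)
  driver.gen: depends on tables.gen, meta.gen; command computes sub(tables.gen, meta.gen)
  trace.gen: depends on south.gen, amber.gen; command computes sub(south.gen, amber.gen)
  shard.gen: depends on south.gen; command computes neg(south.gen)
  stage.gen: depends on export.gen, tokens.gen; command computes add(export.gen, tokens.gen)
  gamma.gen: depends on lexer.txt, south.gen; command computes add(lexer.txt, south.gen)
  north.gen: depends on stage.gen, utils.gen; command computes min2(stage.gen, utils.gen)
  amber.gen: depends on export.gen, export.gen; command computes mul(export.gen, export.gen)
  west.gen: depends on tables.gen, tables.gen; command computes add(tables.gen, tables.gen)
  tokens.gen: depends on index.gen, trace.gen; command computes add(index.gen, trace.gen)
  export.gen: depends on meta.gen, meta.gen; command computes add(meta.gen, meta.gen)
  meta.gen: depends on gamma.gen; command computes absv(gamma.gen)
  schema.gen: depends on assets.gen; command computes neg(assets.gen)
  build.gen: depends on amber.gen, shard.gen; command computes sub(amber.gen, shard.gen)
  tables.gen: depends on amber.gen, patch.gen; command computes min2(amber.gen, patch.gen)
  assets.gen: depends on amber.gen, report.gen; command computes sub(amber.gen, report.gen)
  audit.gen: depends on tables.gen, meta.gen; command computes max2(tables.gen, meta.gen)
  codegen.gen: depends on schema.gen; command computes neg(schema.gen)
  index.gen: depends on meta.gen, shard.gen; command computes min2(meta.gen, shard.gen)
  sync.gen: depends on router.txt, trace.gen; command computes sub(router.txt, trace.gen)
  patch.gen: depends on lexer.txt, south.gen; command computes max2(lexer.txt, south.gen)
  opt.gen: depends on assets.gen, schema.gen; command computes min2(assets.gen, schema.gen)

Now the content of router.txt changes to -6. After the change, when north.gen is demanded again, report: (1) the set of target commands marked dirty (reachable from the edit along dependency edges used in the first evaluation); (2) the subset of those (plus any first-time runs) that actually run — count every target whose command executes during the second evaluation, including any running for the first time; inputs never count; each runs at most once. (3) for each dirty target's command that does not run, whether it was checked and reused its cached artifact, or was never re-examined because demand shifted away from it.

First evaluation (everything demanded from the output):
  south.gen = min2(7, 7) = 7
  gamma.gen = add(7, 7) = 14
  meta.gen = absv(14) = 14
  export.gen = add(14, 14) = 28
  amber.gen = mul(28, 28) = 784
  report.gen = max2(14, 7) = 14
  assets.gen = sub(784, 14) = 770
  schema.gen = neg(770) = -770
  shard.gen = neg(7) = -7
  index.gen = min2(14, -7) = -7
  trace.gen = sub(7, 784) = -777
  tokens.gen = add(-7, -777) = -784
  stage.gen = add(28, -784) = -756
  utils.gen = neg(-770) = 770
  north.gen = min2(-756, 770) = -756

Propagation after the edit:
  router.txt feeds no computation that the output demands — nothing is marked dirty and nothing runs.

Key observation: router.txt is never demanded by the output, so the edit triggers no recomputation at all.

Marked dirty: none.
Target commands that run: none — 0 in total.
Every dirty target's command ran.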